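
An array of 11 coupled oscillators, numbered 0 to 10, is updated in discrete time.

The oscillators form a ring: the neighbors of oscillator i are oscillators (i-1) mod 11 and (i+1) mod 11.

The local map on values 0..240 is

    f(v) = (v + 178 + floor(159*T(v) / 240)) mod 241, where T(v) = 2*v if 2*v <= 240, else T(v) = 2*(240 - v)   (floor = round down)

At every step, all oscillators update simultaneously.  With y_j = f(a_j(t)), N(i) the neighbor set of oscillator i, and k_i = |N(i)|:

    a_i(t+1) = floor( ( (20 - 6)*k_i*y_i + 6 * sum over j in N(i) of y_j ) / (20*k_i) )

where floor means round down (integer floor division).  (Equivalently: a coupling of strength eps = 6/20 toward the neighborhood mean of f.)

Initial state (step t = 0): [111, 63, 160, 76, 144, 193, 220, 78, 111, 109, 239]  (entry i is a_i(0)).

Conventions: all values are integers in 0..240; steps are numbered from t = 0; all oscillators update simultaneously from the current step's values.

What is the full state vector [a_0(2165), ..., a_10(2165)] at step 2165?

Simulating step by step:
t=0: [111, 63, 160, 76, 144, 193, 220, 78, 111, 109, 239]
t=1: [175, 117, 171, 140, 191, 193, 174, 139, 182, 188, 181]
t=2: [199, 205, 202, 204, 194, 192, 198, 205, 196, 193, 195]
t=3: [189, 188, 188, 188, 190, 191, 190, 188, 190, 191, 191]
t=4: [192, 193, 193, 193, 192, 192, 192, 193, 192, 192, 192]
t=5: [192, 192, 192, 192, 192, 192, 192, 192, 192, 192, 192]
t=6: [192, 192, 192, 192, 192, 192, 192, 192, 192, 192, 192]

Answer: [192, 192, 192, 192, 192, 192, 192, 192, 192, 192, 192]
Key observation: The state at step 5, [192, 192, 192, 192, 192, 192, 192, 192, 192, 192, 192], reappears at step 6: the system is in a cycle of period 1 from step 5 on.  Therefore the state at step 2165 equals the state at step 5 + ((2165 - 5) mod 1) = 5, which is [192, 192, 192, 192, 192, 192, 192, 192, 192, 192, 192].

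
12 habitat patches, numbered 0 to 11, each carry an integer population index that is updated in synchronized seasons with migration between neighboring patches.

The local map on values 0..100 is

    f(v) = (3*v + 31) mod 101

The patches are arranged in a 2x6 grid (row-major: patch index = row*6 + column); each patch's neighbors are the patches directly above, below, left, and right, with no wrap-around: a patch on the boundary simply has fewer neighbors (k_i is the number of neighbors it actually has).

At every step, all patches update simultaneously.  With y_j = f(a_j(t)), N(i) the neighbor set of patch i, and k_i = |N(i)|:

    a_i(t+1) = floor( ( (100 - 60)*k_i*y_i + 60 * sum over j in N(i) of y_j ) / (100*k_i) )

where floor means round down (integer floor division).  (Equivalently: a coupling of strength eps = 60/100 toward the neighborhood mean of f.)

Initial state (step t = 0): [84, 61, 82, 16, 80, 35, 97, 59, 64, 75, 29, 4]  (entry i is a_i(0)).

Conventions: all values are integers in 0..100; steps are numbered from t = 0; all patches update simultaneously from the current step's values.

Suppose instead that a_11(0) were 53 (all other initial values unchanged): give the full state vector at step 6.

Simulating step by step:
t=0: [84, 61, 82, 16, 80, 35, 97, 59, 64, 75, 29, 53]
t=1: [41, 37, 52, 71, 53, 61, 33, 12, 35, 45, 49, 51]
t=2: [42, 57, 58, 64, 61, 56, 47, 47, 57, 56, 78, 59]
t=3: [43, 26, 5, 31, 41, 44, 66, 42, 34, 56, 48, 50]
t=4: [34, 35, 31, 48, 53, 64, 45, 35, 52, 65, 75, 72]
t=5: [42, 32, 48, 56, 65, 48, 46, 51, 50, 52, 53, 40]
t=6: [50, 53, 70, 76, 61, 51, 68, 68, 80, 87, 67, 68]

Answer: [50, 53, 70, 76, 61, 51, 68, 68, 80, 87, 67, 68]
Key observation: This trace re-runs the system from the modified initial state.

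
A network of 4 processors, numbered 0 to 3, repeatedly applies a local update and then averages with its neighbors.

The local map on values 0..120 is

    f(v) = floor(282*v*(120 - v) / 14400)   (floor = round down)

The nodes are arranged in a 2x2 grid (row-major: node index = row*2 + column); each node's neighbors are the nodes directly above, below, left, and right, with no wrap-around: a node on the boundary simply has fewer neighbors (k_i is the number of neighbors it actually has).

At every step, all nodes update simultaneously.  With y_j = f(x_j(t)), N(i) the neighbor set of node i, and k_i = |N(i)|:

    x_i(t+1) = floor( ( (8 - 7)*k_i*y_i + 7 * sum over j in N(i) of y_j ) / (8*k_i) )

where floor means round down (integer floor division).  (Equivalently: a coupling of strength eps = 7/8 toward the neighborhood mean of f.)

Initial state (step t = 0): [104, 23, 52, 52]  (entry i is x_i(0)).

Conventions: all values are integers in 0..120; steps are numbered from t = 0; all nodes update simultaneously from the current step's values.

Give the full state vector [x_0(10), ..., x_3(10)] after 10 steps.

Answer: [69, 69, 69, 69]

Derivation:
t=0: [104, 23, 52, 52]
t=1: [53, 49, 52, 57]
t=2: [68, 69, 69, 68]
t=3: [68, 68, 68, 68]
t=4: [69, 69, 69, 69]
t=5: [68, 68, 68, 68]
t=6: [69, 69, 69, 69]
t=7: [68, 68, 68, 68]
t=8: [69, 69, 69, 69]
t=9: [68, 68, 68, 68]
t=10: [69, 69, 69, 69]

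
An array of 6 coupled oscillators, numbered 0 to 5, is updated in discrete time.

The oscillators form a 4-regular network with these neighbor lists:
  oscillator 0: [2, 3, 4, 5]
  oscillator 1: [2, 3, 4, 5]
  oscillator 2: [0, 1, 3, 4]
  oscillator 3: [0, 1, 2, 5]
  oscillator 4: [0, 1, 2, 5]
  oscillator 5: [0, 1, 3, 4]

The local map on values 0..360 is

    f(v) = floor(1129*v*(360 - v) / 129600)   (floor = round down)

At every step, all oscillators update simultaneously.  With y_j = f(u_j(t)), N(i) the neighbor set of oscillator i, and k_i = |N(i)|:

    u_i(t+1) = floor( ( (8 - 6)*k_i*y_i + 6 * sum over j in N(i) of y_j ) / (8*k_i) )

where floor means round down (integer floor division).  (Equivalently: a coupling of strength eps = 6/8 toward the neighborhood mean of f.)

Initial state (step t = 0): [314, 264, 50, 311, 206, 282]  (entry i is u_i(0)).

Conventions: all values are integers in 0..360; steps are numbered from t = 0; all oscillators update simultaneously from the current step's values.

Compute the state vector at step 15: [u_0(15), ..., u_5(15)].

Answer: [195, 195, 195, 195, 195, 195]

Derivation:
t=0: [314, 264, 50, 311, 206, 282]
t=1: [168, 192, 174, 158, 194, 188]
t=2: [280, 280, 279, 279, 280, 279]
t=3: [195, 195, 195, 195, 195, 195]
t=4: [280, 280, 280, 280, 280, 280]
t=5: [195, 195, 195, 195, 195, 195]
t=6: [280, 280, 280, 280, 280, 280]
t=7: [195, 195, 195, 195, 195, 195]
t=8: [280, 280, 280, 280, 280, 280]
t=9: [195, 195, 195, 195, 195, 195]
t=10: [280, 280, 280, 280, 280, 280]
t=11: [195, 195, 195, 195, 195, 195]
t=12: [280, 280, 280, 280, 280, 280]
t=13: [195, 195, 195, 195, 195, 195]
t=14: [280, 280, 280, 280, 280, 280]
t=15: [195, 195, 195, 195, 195, 195]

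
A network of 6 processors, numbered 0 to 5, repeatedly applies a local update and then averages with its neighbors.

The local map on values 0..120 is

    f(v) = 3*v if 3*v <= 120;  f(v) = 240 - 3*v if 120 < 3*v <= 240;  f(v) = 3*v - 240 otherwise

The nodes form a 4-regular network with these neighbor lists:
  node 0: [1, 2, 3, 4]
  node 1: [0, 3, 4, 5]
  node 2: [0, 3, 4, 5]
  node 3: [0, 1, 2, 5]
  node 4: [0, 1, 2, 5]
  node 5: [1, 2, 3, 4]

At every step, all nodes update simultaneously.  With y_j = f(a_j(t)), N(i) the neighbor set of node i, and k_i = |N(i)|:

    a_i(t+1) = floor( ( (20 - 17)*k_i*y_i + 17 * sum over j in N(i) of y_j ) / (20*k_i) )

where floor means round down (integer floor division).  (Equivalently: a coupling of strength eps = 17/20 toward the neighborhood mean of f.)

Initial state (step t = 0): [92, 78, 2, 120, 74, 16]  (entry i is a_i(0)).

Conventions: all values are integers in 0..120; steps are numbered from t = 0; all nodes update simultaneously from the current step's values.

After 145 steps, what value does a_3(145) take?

Simulating step by step:
t=0: [92, 78, 2, 120, 74, 16]
t=1: [37, 48, 48, 38, 23, 39]
t=2: [96, 101, 101, 106, 99, 97]
t=3: [62, 59, 59, 59, 56, 63]
t=4: [63, 60, 60, 58, 59, 63]
t=5: [60, 58, 58, 57, 56, 60]
t=6: [67, 65, 65, 63, 64, 67]
t=7: [46, 44, 44, 43, 42, 46]
t=8: [109, 107, 107, 105, 106, 109]
t=9: [79, 81, 81, 82, 83, 79]
t=10: [4, 4, 4, 3, 3, 4]
t=11: [10, 10, 10, 11, 11, 10]
t=12: [31, 31, 31, 30, 30, 31]
t=13: [91, 91, 91, 92, 92, 91]
t=14: [34, 34, 34, 33, 33, 34]
t=15: [100, 100, 100, 101, 101, 100]
t=16: [61, 61, 61, 60, 60, 61]
t=17: [58, 58, 58, 57, 57, 58]
t=18: [67, 67, 67, 66, 66, 67]
t=19: [40, 40, 40, 39, 39, 40]
t=20: [118, 118, 118, 119, 119, 118]
t=21: [115, 115, 115, 114, 114, 115]
t=22: [103, 103, 103, 104, 104, 103]
t=23: [70, 70, 70, 69, 69, 70]
t=24: [31, 31, 31, 30, 30, 31]

Answer: a_3(145) = 92
Key observation: The state at step 12, [31, 31, 31, 30, 30, 31], reappears at step 24: the system is in a cycle of period 12 from step 12 on.  Therefore the state at step 145 equals the state at step 12 + ((145 - 12) mod 12) = 13, which is [91, 91, 91, 92, 92, 91].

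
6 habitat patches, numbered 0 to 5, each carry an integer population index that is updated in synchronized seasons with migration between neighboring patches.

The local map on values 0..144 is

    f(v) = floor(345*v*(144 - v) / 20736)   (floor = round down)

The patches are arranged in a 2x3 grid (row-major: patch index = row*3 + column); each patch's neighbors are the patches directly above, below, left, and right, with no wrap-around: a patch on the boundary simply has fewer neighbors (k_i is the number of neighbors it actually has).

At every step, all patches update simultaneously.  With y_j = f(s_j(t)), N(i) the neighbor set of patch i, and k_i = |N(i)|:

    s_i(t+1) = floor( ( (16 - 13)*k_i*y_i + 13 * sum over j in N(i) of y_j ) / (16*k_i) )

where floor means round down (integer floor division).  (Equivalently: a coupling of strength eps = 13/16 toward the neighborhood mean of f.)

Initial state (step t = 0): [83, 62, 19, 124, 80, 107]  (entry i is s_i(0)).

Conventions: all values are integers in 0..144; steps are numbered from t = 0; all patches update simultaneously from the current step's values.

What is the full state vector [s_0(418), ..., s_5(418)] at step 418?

Simulating step by step:
t=0: [83, 62, 19, 124, 80, 107]
t=1: [66, 72, 67, 76, 67, 62]
t=2: [85, 85, 85, 85, 85, 84]
t=3: [83, 83, 83, 83, 83, 83]
t=4: [84, 84, 84, 84, 84, 84]
t=5: [83, 83, 83, 83, 83, 83]

Answer: [84, 84, 84, 84, 84, 84]
Key observation: The state at step 3, [83, 83, 83, 83, 83, 83], reappears at step 5: the system is in a cycle of period 2 from step 3 on.  Therefore the state at step 418 equals the state at step 3 + ((418 - 3) mod 2) = 4, which is [84, 84, 84, 84, 84, 84].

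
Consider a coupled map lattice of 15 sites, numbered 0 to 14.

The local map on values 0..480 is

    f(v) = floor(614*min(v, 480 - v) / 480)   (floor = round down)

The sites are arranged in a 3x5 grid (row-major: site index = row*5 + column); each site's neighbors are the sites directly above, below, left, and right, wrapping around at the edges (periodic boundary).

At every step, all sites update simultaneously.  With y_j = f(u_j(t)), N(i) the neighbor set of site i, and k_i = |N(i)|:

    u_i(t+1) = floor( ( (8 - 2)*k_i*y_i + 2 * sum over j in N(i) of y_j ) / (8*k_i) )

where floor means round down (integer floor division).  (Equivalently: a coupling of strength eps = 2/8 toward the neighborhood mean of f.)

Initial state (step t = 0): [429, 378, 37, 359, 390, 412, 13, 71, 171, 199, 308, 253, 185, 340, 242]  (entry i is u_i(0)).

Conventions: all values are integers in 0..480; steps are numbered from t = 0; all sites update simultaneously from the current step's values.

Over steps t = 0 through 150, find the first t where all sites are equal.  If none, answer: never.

Simulating step by step:
t=0: [429, 378, 37, 359, 390, 412, 13, 71, 171, 199, 308, 253, 185, 340, 242]  (not all equal)
t=1: [83, 123, 73, 150, 134, 99, 49, 99, 205, 235, 211, 255, 214, 191, 276]  (not all equal)
t=2: [124, 152, 116, 191, 181, 140, 90, 137, 250, 276, 250, 262, 251, 244, 256]  (not all equal)
t=3: [174, 189, 167, 243, 232, 185, 137, 184, 281, 256, 276, 264, 275, 295, 282]  (not all equal)
t=4: [231, 236, 224, 289, 288, 235, 193, 232, 256, 279, 256, 265, 256, 244, 257]  (not all equal)
t=5: [292, 294, 284, 252, 251, 292, 257, 291, 283, 262, 286, 276, 286, 294, 281]  (not all equal)
t=6: [243, 242, 251, 282, 285, 245, 274, 245, 253, 273, 248, 258, 247, 243, 256]  (not all equal)
t=7: [299, 299, 291, 260, 255, 295, 271, 296, 287, 268, 295, 284, 297, 297, 284]  (not all equal)
t=8: [235, 235, 242, 273, 279, 239, 259, 238, 248, 266, 237, 248, 235, 238, 251]  (not all equal)
t=9: [297, 298, 301, 270, 263, 301, 286, 301, 293, 276, 301, 296, 300, 300, 290]  (not all equal)
t=10: [235, 233, 230, 261, 270, 231, 243, 230, 240, 256, 229, 234, 230, 233, 244]  (not all equal)
t=11: [297, 298, 293, 282, 273, 295, 301, 295, 302, 287, 293, 298, 294, 297, 297]  (not all equal)
t=12: [236, 232, 239, 250, 258, 236, 229, 235, 230, 244, 237, 232, 236, 234, 236]  (not all equal)
t=13: [299, 296, 303, 294, 287, 300, 293, 299, 295, 299, 302, 296, 300, 298, 299]  (not all equal)
t=14: [231, 234, 227, 236, 242, 230, 237, 231, 235, 232, 228, 234, 230, 232, 231]  (not all equal)
t=15: [295, 298, 291, 300, 302, 294, 301, 295, 299, 296, 292, 298, 294, 296, 295]  (not all equal)
t=16: [235, 232, 239, 230, 228, 236, 229, 235, 231, 234, 238, 232, 236, 234, 235]  (not all equal)
t=17: [299, 296, 303, 294, 292, 300, 293, 299, 295, 298, 302, 296, 300, 298, 299]  (not all equal)
t=18: [231, 234, 227, 236, 238, 230, 237, 231, 235, 232, 228, 234, 230, 232, 231]  (not all equal)
t=19: [295, 298, 291, 300, 302, 294, 301, 295, 299, 296, 292, 298, 294, 296, 295]  (not all equal)

Answer: never
Key observation: The state at step 15 reappears at step 19 — the system is in a cycle of period 4 from step 15 on.  No step 0..19 is synchronized, and the cycle repeats forever, so no step up to 150 (or ever) has all sites equal.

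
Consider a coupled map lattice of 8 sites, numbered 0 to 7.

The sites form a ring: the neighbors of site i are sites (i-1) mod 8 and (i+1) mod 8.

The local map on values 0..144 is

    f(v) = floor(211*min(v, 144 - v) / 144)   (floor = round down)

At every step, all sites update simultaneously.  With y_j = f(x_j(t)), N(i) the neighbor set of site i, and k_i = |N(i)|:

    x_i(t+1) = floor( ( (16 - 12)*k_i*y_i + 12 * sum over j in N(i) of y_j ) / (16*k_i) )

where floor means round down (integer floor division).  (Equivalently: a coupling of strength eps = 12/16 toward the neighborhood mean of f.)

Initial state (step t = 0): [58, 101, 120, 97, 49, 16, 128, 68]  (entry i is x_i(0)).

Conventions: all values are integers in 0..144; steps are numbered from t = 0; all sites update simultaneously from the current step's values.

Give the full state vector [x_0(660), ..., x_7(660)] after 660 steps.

Simulating step by step:
t=0: [58, 101, 120, 97, 49, 16, 128, 68]
t=1: [81, 60, 57, 56, 51, 41, 51, 64]
t=2: [90, 87, 84, 79, 71, 70, 75, 85]
t=3: [83, 83, 88, 95, 99, 102, 95, 89]
t=4: [85, 86, 80, 72, 65, 66, 70, 80]
t=5: [87, 88, 94, 96, 99, 97, 96, 93]
t=6: [79, 79, 75, 69, 68, 67, 70, 75]
t=7: [97, 97, 98, 100, 99, 99, 100, 99]
t=8: [66, 67, 66, 65, 64, 64, 64, 65]
t=9: [96, 96, 96, 94, 93, 93, 93, 94]
t=10: [71, 70, 71, 72, 73, 74, 73, 72]
t=11: [103, 103, 103, 104, 103, 103, 103, 104]
t=12: [59, 60, 59, 59, 59, 60, 59, 59]
t=13: [86, 86, 86, 86, 86, 86, 86, 86]
t=14: [84, 84, 84, 84, 84, 84, 84, 84]
t=15: [87, 87, 87, 87, 87, 87, 87, 87]
t=16: [83, 83, 83, 83, 83, 83, 83, 83]
t=17: [89, 89, 89, 89, 89, 89, 89, 89]
t=18: [80, 80, 80, 80, 80, 80, 80, 80]
t=19: [93, 93, 93, 93, 93, 93, 93, 93]
t=20: [74, 74, 74, 74, 74, 74, 74, 74]
t=21: [102, 102, 102, 102, 102, 102, 102, 102]
t=22: [61, 61, 61, 61, 61, 61, 61, 61]
t=23: [89, 89, 89, 89, 89, 89, 89, 89]

Answer: [80, 80, 80, 80, 80, 80, 80, 80]
Key observation: The state at step 17, [89, 89, 89, 89, 89, 89, 89, 89], reappears at step 23: the system is in a cycle of period 6 from step 17 on.  Therefore the state at step 660 equals the state at step 17 + ((660 - 17) mod 6) = 18, which is [80, 80, 80, 80, 80, 80, 80, 80].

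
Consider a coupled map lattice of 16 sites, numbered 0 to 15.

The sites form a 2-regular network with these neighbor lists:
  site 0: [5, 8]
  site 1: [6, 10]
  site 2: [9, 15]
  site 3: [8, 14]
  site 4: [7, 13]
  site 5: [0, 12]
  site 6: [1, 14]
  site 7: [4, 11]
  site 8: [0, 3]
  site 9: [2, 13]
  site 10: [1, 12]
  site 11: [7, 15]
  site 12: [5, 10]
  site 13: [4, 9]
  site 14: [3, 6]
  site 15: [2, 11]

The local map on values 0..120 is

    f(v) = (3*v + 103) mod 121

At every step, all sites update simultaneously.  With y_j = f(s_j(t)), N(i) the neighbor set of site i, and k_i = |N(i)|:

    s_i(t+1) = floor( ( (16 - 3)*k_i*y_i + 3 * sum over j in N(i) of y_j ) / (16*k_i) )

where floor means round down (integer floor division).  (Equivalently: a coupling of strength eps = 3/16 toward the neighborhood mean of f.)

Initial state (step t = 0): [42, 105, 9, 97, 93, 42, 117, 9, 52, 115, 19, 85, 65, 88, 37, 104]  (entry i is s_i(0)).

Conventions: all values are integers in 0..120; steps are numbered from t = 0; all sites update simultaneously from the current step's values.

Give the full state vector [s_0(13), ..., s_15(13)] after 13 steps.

Answer: [18, 56, 28, 21, 103, 45, 82, 91, 36, 23, 29, 84, 64, 41, 44, 82]

Derivation:
t=0: [42, 105, 9, 97, 93, 42, 117, 9, 52, 115, 19, 85, 65, 88, 37, 104]
t=1: [99, 56, 20, 35, 16, 103, 87, 19, 26, 70, 42, 99, 59, 13, 87, 53]
t=2: [40, 33, 42, 76, 30, 46, 3, 37, 60, 63, 94, 35, 45, 26, 9, 23]
t=3: [97, 78, 97, 77, 72, 118, 99, 90, 51, 56, 36, 84, 108, 60, 26, 59]
t=4: [35, 89, 31, 81, 67, 85, 44, 25, 22, 30, 88, 96, 69, 43, 60, 44]
t=5: [86, 16, 78, 92, 66, 108, 97, 54, 56, 75, 10, 38, 66, 102, 53, 102]
t=6: [105, 28, 89, 17, 54, 68, 29, 33, 36, 83, 18, 84, 55, 50, 20, 55]
t=7: [59, 63, 18, 39, 27, 60, 66, 78, 81, 91, 37, 101, 30, 21, 43, 32]
t=8: [44, 54, 37, 100, 64, 43, 63, 87, 97, 18, 87, 51, 71, 43, 105, 70]
t=9: [105, 23, 85, 40, 53, 107, 47, 7, 39, 48, 9, 18, 70, 98, 53, 67]
t=10: [59, 42, 100, 94, 19, 61, 8, 7, 95, 18, 18, 35, 64, 29, 26, 64]
t=11: [37, 91, 40, 25, 38, 44, 20, 14, 25, 39, 44, 75, 50, 63, 51, 54]
t=12: [91, 25, 94, 52, 84, 102, 36, 36, 60, 94, 94, 74, 30, 58, 20, 36]
t=13: [18, 56, 28, 21, 103, 45, 82, 91, 36, 23, 29, 84, 64, 41, 44, 82]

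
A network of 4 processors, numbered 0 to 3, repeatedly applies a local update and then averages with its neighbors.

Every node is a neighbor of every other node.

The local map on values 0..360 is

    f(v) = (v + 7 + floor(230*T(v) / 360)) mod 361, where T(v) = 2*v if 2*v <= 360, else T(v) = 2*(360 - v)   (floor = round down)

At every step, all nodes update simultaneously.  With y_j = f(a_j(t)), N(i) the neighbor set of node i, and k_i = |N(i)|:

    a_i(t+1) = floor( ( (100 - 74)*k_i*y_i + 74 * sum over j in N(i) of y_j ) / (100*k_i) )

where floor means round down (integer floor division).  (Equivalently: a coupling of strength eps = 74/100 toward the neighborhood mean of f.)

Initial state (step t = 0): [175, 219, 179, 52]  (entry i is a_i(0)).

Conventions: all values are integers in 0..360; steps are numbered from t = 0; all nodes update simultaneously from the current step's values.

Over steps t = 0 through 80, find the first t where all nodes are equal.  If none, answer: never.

Answer: 2
Key observation: Synchronization is absorbing here: once all nodes are equal they stay equal, and step 2 is the first all-equal step.

Derivation:
t=0: [175, 219, 179, 52]  (not all equal)
t=1: [66, 66, 66, 67]  (not all equal)
t=2: [157, 157, 157, 157]  (all equal)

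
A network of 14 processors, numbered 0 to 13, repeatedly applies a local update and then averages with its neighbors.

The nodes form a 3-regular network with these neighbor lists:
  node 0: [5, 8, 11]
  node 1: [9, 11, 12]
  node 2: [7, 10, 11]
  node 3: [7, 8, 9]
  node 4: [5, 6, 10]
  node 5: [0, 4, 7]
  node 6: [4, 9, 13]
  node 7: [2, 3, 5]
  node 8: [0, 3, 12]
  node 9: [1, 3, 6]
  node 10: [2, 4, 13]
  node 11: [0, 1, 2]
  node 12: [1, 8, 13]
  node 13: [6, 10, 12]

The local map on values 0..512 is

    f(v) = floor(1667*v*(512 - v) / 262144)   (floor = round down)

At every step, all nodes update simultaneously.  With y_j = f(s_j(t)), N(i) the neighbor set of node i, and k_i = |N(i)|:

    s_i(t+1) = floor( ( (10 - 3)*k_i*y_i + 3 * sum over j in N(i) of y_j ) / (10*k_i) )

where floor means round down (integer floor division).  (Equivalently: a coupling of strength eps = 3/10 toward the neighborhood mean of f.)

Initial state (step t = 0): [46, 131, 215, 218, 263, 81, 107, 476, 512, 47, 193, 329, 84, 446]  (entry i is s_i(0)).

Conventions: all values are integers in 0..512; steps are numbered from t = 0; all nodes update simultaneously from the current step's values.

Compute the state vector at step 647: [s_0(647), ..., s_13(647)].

Answer: [253, 253, 253, 253, 253, 253, 253, 253, 253, 253, 253, 253, 253, 253]
Key observation: The state at step 16, [416, 416, 416, 416, 416, 416, 416, 416, 416, 416, 416, 416, 416, 416], reappears at step 18: the system is in a cycle of period 2 from step 16 on.  Therefore the state at step 647 equals the state at step 16 + ((647 - 16) mod 2) = 17, which is [253, 253, 253, 253, 253, 253, 253, 253, 253, 253, 253, 253, 253, 253].

Derivation:
t=0: [46, 131, 215, 218, 263, 81, 107, 476, 512, 47, 193, 329, 84, 446]
t=1: [155, 296, 372, 309, 380, 221, 266, 179, 77, 196, 374, 353, 210, 220]
t=2: [343, 399, 338, 377, 337, 390, 403, 379, 263, 397, 335, 358, 384, 400]
t=3: [364, 295, 365, 328, 358, 317, 290, 323, 391, 291, 367, 347, 317, 295]
t=4: [345, 401, 347, 377, 359, 383, 402, 383, 321, 405, 346, 363, 386, 398]
t=5: [360, 290, 357, 323, 340, 322, 287, 319, 372, 281, 355, 341, 312, 297]
t=6: [351, 404, 357, 385, 375, 383, 405, 386, 344, 409, 360, 369, 391, 400]
t=7: [352, 284, 344, 311, 321, 319, 280, 313, 353, 273, 339, 333, 302, 291]
t=8: [363, 407, 371, 394, 389, 388, 410, 392, 365, 411, 376, 378, 399, 404]
t=9: [336, 276, 327, 296, 302, 308, 269, 302, 331, 267, 318, 320, 289, 281]
t=10: [380, 411, 387, 404, 402, 397, 413, 401, 385, 414, 394, 390, 406, 410]
t=11: [312, 267, 302, 279, 281, 291, 262, 285, 303, 260, 291, 300, 274, 268]
t=12: [398, 413, 404, 412, 411, 407, 415, 410, 403, 415, 408, 404, 413, 414]
t=13: [284, 261, 275, 262, 263, 271, 256, 266, 276, 256, 268, 276, 261, 259]
t=14: [412, 415, 414, 415, 415, 414, 416, 415, 414, 416, 415, 413, 415, 415]
t=15: [260, 255, 257, 255, 255, 257, 253, 255, 257, 253, 255, 259, 255, 254]
t=16: [416, 416, 416, 416, 416, 416, 416, 416, 416, 416, 416, 416, 416, 416]
t=17: [253, 253, 253, 253, 253, 253, 253, 253, 253, 253, 253, 253, 253, 253]
t=18: [416, 416, 416, 416, 416, 416, 416, 416, 416, 416, 416, 416, 416, 416]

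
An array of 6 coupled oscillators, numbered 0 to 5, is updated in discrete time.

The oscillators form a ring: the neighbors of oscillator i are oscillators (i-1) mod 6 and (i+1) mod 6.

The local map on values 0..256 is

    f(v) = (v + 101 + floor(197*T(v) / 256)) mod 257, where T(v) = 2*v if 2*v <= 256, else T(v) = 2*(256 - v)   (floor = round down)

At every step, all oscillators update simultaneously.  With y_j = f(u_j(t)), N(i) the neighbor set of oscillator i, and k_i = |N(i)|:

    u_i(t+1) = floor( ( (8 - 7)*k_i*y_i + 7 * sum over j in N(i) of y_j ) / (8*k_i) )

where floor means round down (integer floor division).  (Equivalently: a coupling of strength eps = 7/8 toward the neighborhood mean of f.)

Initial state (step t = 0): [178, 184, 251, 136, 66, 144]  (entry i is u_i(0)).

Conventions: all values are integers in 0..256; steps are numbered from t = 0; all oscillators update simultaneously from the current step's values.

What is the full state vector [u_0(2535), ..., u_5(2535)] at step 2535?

Simulating step by step:
t=0: [178, 184, 251, 136, 66, 144]
t=1: [148, 124, 144, 69, 143, 86]
t=2: [116, 158, 97, 142, 55, 146]
t=3: [153, 118, 148, 164, 170, 185]
t=4: [142, 154, 147, 151, 143, 148]
t=5: [156, 158, 155, 158, 157, 160]
t=6: [151, 153, 152, 153, 151, 152]
t=7: [155, 155, 155, 155, 155, 156]
t=8: [153, 154, 154, 154, 153, 153]
t=9: [154, 154, 154, 154, 154, 155]
t=10: [154, 154, 154, 154, 154, 154]
t=11: [154, 154, 154, 154, 154, 154]

Answer: [154, 154, 154, 154, 154, 154]
Key observation: The state at step 10, [154, 154, 154, 154, 154, 154], reappears at step 11: the system is in a cycle of period 1 from step 10 on.  Therefore the state at step 2535 equals the state at step 10 + ((2535 - 10) mod 1) = 10, which is [154, 154, 154, 154, 154, 154].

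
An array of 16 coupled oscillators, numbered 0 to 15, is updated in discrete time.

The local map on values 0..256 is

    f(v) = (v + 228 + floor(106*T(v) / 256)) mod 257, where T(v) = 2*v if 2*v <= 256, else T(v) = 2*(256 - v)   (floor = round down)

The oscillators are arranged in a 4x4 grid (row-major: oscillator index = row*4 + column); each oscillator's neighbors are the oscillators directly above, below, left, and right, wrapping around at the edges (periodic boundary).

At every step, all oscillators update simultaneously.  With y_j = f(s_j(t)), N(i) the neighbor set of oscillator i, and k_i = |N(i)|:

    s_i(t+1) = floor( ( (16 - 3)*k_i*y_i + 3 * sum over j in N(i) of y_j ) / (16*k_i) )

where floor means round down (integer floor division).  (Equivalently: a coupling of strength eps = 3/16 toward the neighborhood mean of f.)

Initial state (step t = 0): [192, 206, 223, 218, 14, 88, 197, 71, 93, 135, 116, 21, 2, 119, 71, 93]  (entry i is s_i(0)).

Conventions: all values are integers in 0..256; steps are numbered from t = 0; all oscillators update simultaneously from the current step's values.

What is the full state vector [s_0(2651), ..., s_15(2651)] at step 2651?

Answer: [220, 220, 220, 220, 220, 220, 220, 220, 220, 220, 220, 220, 220, 220, 220, 220]
Key observation: The state at step 7, [220, 220, 220, 220, 220, 220, 220, 220, 220, 220, 220, 220, 220, 220, 220, 220], reappears at step 8: the system is in a cycle of period 1 from step 7 on.  Therefore the state at step 2651 equals the state at step 7 + ((2651 - 7) mod 1) = 7, which is [220, 220, 220, 220, 220, 220, 220, 220, 220, 220, 220, 220, 220, 220, 220, 220].

Derivation:
t=0: [192, 206, 223, 218, 14, 88, 197, 71, 93, 135, 116, 21, 2, 119, 71, 93]
t=1: [218, 212, 214, 210, 233, 148, 205, 113, 147, 197, 173, 33, 219, 188, 115, 140]
t=2: [220, 218, 217, 216, 219, 210, 215, 176, 201, 215, 202, 62, 218, 213, 187, 198]
t=3: [220, 219, 219, 219, 219, 219, 218, 207, 211, 218, 210, 108, 219, 218, 215, 210]
t=4: [220, 220, 219, 219, 219, 220, 219, 215, 216, 219, 216, 177, 219, 219, 219, 216]
t=5: [220, 220, 220, 219, 219, 220, 219, 218, 219, 220, 219, 214, 220, 220, 220, 219]
t=6: [220, 220, 220, 220, 220, 220, 220, 219, 219, 220, 219, 219, 220, 220, 220, 219]
t=7: [220, 220, 220, 220, 220, 220, 220, 220, 220, 220, 220, 220, 220, 220, 220, 220]
t=8: [220, 220, 220, 220, 220, 220, 220, 220, 220, 220, 220, 220, 220, 220, 220, 220]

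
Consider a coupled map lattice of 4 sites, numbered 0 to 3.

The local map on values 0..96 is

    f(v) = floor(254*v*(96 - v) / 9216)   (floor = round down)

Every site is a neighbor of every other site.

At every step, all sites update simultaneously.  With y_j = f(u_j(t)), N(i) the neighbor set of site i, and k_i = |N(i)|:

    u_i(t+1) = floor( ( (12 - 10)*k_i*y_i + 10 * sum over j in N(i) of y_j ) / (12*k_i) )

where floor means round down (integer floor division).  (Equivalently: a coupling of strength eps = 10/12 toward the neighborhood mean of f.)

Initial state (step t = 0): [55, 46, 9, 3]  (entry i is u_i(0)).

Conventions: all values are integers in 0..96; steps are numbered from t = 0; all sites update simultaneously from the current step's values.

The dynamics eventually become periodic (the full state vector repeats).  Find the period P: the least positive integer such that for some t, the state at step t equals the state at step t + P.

Answer: 2
Key observation: The state at step 2, [59, 59, 59, 59], reappears at step 4 — and no state repeats earlier — so the cycle the system enters has period 2.

Derivation:
t=0: [55, 46, 9, 3]
t=1: [35, 35, 40, 41]
t=2: [59, 59, 59, 59]
t=3: [60, 60, 60, 60]
t=4: [59, 59, 59, 59]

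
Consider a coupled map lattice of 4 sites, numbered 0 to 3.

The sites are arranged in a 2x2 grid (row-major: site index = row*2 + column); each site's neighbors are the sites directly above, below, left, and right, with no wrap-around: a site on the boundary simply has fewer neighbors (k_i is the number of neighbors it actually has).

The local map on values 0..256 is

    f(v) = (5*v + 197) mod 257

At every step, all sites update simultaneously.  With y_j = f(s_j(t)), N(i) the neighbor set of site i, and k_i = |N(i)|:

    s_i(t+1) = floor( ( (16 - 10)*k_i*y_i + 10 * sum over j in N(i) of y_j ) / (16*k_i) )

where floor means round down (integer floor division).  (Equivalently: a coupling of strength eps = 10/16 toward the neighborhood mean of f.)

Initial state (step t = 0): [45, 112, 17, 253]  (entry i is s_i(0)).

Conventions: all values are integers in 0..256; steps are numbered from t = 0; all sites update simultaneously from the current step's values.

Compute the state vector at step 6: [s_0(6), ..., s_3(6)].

Simulating step by step:
t=0: [45, 112, 17, 253]
t=1: [145, 198, 116, 150]
t=2: [108, 161, 104, 117]
t=3: [219, 159, 149, 139]
t=4: [125, 122, 104, 167]
t=5: [93, 30, 93, 76]
t=6: [129, 99, 121, 98]

Answer: [129, 99, 121, 98]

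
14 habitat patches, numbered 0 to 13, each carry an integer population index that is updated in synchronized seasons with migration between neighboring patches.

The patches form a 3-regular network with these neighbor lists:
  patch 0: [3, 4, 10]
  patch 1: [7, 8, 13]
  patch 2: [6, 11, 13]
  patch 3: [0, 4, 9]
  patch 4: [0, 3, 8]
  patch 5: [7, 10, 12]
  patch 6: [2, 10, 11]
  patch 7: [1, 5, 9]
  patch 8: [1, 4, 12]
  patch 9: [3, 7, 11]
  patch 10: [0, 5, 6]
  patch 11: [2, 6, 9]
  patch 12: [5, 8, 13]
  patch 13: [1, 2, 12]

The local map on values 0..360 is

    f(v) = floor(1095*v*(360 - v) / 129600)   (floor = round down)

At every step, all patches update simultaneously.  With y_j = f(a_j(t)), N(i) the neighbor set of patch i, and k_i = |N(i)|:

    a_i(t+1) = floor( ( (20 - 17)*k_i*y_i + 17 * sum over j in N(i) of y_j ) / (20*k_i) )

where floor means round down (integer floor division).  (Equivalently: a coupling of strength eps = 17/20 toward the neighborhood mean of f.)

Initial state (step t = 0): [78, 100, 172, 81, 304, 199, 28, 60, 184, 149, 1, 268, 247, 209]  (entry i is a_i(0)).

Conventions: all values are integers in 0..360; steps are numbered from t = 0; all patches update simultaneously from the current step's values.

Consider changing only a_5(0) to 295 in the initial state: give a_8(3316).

Simulating step by step:
t=0: [78, 100, 172, 81, 304, 295, 28, 60, 184, 149, 1, 268, 247, 209]
t=1: [122, 228, 197, 196, 205, 134, 148, 205, 210, 195, 120, 205, 233, 245]
t=2: [258, 256, 259, 262, 261, 253, 261, 261, 258, 269, 253, 268, 252, 255]
t=3: [220, 222, 217, 215, 219, 225, 218, 219, 223, 212, 223, 213, 225, 224]
t=4: [260, 258, 260, 261, 260, 257, 261, 259, 258, 262, 258, 262, 256, 258]
t=5: [219, 221, 218, 218, 219, 222, 218, 220, 221, 217, 220, 217, 222, 221]
t=6: [260, 259, 260, 260, 260, 259, 261, 259, 259, 261, 259, 261, 258, 259]
t=7: [219, 221, 219, 218, 219, 221, 219, 220, 220, 219, 219, 218, 221, 220]
t=8: [260, 259, 260, 260, 260, 259, 260, 259, 259, 260, 259, 260, 259, 259]
t=9: [219, 221, 219, 219, 219, 221, 219, 220, 220, 219, 219, 219, 221, 220]
t=10: [260, 259, 260, 260, 260, 259, 260, 259, 259, 260, 259, 260, 259, 259]

Answer: a_8(3316) = 259
Key observation: The state at step 8, [260, 259, 260, 260, 260, 259, 260, 259, 259, 260, 259, 260, 259, 259], reappears at step 10: the system is in a cycle of period 2 from step 8 on.  Therefore the state at step 3316 equals the state at step 8 + ((3316 - 8) mod 2) = 8, which is [260, 259, 260, 260, 260, 259, 260, 259, 259, 260, 259, 260, 259, 259].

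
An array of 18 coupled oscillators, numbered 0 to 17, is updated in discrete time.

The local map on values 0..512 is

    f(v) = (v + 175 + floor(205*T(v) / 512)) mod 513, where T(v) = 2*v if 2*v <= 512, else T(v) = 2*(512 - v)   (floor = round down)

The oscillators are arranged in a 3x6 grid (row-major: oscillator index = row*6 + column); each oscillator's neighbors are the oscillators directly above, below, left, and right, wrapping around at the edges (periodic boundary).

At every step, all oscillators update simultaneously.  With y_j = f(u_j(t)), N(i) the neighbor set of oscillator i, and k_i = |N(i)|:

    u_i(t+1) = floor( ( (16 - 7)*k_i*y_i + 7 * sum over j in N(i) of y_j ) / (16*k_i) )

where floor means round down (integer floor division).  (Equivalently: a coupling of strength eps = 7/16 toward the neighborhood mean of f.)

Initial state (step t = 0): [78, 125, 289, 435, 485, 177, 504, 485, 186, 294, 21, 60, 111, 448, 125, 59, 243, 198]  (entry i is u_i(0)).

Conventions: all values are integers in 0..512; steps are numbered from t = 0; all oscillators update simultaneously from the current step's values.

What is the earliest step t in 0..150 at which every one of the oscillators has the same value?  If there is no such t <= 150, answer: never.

Answer: 12
Key observation: Synchronization is absorbing here: once all oscillators are equal they stay equal, and step 12 is the first all-equal step.

Derivation:
t=0: [78, 125, 289, 435, 485, 177, 504, 485, 186, 294, 21, 60, 111, 448, 125, 59, 243, 198]  (not all equal)
t=1: [334, 309, 233, 166, 199, 363, 221, 230, 376, 200, 193, 257, 283, 237, 343, 244, 129, 146]  (not all equal)
t=2: [128, 116, 143, 290, 124, 159, 84, 89, 117, 92, 67, 140, 150, 101, 124, 170, 290, 333]  (not all equal)
t=3: [404, 382, 384, 253, 334, 408, 359, 347, 381, 332, 307, 373, 384, 370, 404, 379, 216, 237]  (not all equal)
t=4: [150, 147, 144, 128, 127, 143, 144, 143, 146, 137, 126, 138, 141, 145, 149, 132, 83, 103]  (not all equal)
t=5: [439, 438, 432, 410, 397, 421, 433, 433, 435, 417, 397, 415, 423, 435, 437, 405, 354, 378]  (not all equal)
t=6: [158, 158, 157, 153, 150, 154, 157, 158, 157, 154, 150, 153, 155, 158, 157, 152, 145, 149]  (not all equal)
t=7: [457, 458, 456, 450, 445, 450, 456, 458, 456, 451, 445, 449, 454, 458, 456, 448, 440, 445]  (not all equal)
t=8: [162, 162, 162, 161, 160, 161, 162, 162, 162, 161, 160, 160, 162, 162, 162, 160, 159, 160]  (not all equal)
t=9: [465, 466, 465, 464, 463, 463, 465, 466, 465, 464, 462, 463, 465, 466, 465, 463, 461, 463]  (not all equal)
t=10: [164, 164, 164, 164, 163, 164, 164, 164, 164, 164, 163, 164, 164, 164, 164, 163, 163, 163]  (not all equal)
t=11: [470, 470, 470, 469, 468, 469, 470, 470, 470, 469, 468, 469, 469, 470, 469, 468, 468, 468]  (not all equal)
t=12: [165, 165, 165, 165, 165, 165, 165, 165, 165, 165, 165, 165, 165, 165, 165, 165, 165, 165]  (all equal)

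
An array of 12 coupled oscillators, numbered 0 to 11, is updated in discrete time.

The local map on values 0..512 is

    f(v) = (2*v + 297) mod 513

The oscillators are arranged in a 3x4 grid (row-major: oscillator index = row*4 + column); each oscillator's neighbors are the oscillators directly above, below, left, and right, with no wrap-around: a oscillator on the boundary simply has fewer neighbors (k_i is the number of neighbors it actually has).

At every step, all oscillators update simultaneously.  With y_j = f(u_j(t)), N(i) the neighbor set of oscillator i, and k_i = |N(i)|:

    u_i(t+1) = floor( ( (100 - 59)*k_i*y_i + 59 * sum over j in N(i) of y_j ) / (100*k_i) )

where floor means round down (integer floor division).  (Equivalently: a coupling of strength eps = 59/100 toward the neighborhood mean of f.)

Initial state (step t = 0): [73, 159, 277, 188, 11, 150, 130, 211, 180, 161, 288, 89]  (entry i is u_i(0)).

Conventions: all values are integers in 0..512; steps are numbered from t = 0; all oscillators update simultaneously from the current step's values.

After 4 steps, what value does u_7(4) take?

Simulating step by step:
t=0: [73, 159, 277, 188, 11, 150, 130, 211, 180, 161, 288, 89]
t=1: [305, 211, 198, 226, 262, 118, 163, 217, 184, 159, 270, 361]
t=2: [313, 201, 182, 214, 237, 115, 154, 256, 183, 139, 274, 367]
t=3: [299, 188, 157, 217, 218, 93, 154, 182, 155, 122, 167, 187]
t=4: [268, 254, 132, 161, 278, 271, 162, 152, 111, 148, 103, 143]

Answer: u_7(4) = 152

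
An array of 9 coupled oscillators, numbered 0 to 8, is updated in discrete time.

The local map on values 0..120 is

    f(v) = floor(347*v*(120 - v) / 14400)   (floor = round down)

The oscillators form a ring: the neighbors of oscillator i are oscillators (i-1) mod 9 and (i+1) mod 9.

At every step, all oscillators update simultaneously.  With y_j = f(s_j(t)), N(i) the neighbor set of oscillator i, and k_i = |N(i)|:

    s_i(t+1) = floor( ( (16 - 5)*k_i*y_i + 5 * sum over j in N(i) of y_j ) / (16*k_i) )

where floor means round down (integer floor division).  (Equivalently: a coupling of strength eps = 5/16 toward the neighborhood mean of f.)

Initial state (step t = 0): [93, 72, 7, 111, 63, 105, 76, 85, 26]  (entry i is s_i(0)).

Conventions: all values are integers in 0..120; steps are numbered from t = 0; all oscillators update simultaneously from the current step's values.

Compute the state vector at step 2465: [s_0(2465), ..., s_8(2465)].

Simulating step by step:
t=0: [93, 72, 7, 111, 63, 105, 76, 85, 26]
t=1: [63, 69, 29, 32, 68, 51, 71, 70, 60]
t=2: [85, 81, 66, 69, 82, 84, 83, 84, 85]
t=3: [71, 76, 83, 82, 75, 72, 73, 72, 71]
t=4: [82, 79, 75, 75, 80, 82, 82, 82, 83]
t=5: [75, 78, 80, 80, 77, 75, 75, 74, 74]
t=6: [80, 78, 77, 77, 79, 80, 81, 81, 81]
t=7: [77, 78, 78, 78, 78, 77, 76, 76, 76]
t=8: [79, 78, 78, 78, 78, 79, 79, 80, 79]
t=9: [78, 78, 78, 78, 78, 78, 77, 77, 77]
t=10: [78, 78, 78, 78, 78, 78, 78, 79, 78]
t=11: [78, 78, 78, 78, 78, 78, 78, 78, 78]
t=12: [78, 78, 78, 78, 78, 78, 78, 78, 78]

Answer: [78, 78, 78, 78, 78, 78, 78, 78, 78]
Key observation: The state at step 11, [78, 78, 78, 78, 78, 78, 78, 78, 78], reappears at step 12: the system is in a cycle of period 1 from step 11 on.  Therefore the state at step 2465 equals the state at step 11 + ((2465 - 11) mod 1) = 11, which is [78, 78, 78, 78, 78, 78, 78, 78, 78].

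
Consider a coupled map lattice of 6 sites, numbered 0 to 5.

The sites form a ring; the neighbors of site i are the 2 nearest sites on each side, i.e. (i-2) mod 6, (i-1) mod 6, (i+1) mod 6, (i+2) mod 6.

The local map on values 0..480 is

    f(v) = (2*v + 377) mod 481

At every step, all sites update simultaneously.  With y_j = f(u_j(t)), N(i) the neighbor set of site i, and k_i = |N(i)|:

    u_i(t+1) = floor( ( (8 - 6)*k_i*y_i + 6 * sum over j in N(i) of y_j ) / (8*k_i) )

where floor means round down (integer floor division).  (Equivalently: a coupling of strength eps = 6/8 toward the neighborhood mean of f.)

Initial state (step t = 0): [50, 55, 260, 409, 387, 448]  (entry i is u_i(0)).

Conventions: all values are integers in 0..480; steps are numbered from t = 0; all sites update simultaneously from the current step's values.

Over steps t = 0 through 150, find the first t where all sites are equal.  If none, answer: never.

Simulating step by step:
t=0: [50, 55, 260, 409, 387, 448]  (not all equal)
t=1: [292, 270, 273, 231, 316, 247]  (not all equal)
t=2: [366, 422, 358, 336, 324, 345]  (not all equal)
t=3: [141, 152, 137, 126, 103, 130]  (not all equal)
t=4: [162, 172, 160, 154, 147, 156]  (not all equal)
t=5: [215, 219, 214, 211, 206, 212]  (not all equal)
t=6: [322, 325, 322, 320, 318, 321]  (not all equal)
t=7: [58, 59, 57, 57, 55, 57]  (not all equal)
t=8: [10, 11, 10, 10, 9, 10]  (not all equal)
t=9: [397, 397, 397, 397, 396, 397]  (not all equal)
t=10: [208, 209, 208, 208, 208, 208]  (not all equal)
t=11: [312, 312, 312, 312, 312, 312]  (all equal)

Answer: 11
Key observation: Synchronization is absorbing here: once all sites are equal they stay equal, and step 11 is the first all-equal step.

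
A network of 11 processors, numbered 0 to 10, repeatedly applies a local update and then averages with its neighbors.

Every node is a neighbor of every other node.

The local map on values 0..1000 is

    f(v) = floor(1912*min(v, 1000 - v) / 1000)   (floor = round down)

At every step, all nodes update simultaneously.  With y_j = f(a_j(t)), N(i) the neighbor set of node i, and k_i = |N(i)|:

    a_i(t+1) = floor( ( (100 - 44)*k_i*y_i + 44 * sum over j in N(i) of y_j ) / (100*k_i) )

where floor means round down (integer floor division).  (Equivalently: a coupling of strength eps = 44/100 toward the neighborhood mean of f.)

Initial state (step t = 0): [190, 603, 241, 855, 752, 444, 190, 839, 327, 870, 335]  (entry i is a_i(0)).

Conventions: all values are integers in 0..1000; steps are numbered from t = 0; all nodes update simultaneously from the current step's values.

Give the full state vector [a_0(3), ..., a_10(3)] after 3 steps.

Simulating step by step:
t=0: [190, 603, 241, 855, 752, 444, 190, 839, 327, 870, 335]
t=1: [423, 627, 473, 378, 480, 673, 423, 394, 558, 363, 566]
t=2: [796, 747, 845, 751, 852, 701, 796, 767, 815, 737, 806]
t=3: [401, 449, 353, 446, 346, 495, 401, 430, 382, 459, 391]

Answer: [401, 449, 353, 446, 346, 495, 401, 430, 382, 459, 391]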